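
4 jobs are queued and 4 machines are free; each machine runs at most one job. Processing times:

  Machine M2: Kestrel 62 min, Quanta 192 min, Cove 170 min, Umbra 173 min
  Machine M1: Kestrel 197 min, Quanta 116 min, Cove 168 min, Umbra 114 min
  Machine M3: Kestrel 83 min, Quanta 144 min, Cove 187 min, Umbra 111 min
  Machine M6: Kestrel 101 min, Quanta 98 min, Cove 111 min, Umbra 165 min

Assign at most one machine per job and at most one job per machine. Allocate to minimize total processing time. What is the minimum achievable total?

Treat this as an assignment problem: match each job to one machine.
Optimal: Kestrel→Machine M2 (62 min), Quanta→Machine M1 (116 min), Cove→Machine M6 (111 min), Umbra→Machine M3 (111 min) — total 62+116+111+111 = 400 min.
Min-entry greedy (repeatedly take the single cheapest remaining cell) gives 439 min, worse by 39.
Swapping Cove↔Kestrel (Cove→Machine M2 170 min, Kestrel→Machine M6 101 min) adds 98.

Min total: 400 min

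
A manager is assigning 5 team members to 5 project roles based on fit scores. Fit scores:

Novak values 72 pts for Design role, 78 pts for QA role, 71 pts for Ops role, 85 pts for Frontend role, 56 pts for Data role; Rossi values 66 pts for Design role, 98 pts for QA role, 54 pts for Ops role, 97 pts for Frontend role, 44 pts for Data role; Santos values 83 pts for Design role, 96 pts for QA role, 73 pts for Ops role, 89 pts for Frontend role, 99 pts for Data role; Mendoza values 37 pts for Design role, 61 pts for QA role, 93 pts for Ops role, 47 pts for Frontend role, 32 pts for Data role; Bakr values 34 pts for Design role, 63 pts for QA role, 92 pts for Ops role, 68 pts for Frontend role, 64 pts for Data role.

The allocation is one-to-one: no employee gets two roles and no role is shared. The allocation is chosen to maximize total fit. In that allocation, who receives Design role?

Optimal: Novak→Design role (72 pts), Rossi→QA role (98 pts), Santos→Data role (99 pts), Mendoza→Ops role (93 pts), Bakr→Frontend role (68 pts) — total 72+98+99+93+68 = 430 pts.
Max-entry greedy (repeatedly take the single best remaining cell) gives 409 pts, worse by 21.
Next-best assignment: Novak→Design role, Rossi→Frontend role, Santos→Data role, Mendoza→Ops role, Bakr→QA role = 424 pts.
Novak's own top role is Frontend role (85 pts), but forcing Novak→Frontend role and reassigning the rest optimally gives only 423 pts — worse by 7.

Novak receives Design role.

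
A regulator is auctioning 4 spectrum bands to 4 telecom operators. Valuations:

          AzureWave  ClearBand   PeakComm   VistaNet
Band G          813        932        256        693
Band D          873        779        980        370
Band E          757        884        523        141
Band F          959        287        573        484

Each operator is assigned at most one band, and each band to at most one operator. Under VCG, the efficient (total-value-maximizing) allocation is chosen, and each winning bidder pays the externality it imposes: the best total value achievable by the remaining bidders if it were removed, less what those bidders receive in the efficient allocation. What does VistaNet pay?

VistaNet pays $48M.

Efficient allocation: AzureWave→Band F ($959M), ClearBand→Band E ($884M), PeakComm→Band D ($980M), VistaNet→Band G ($693M); total welfare W = $3516M.
VistaNet receives Band G at value $693M, so the others get W − 693 = $2823M.
Without VistaNet: best allocation of the remaining 3 bidders over all 4 bands is AzureWave→Band F ($959M), ClearBand→Band G ($932M), PeakComm→Band D ($980M), total $2871M.
VCG payment = (others' best without VistaNet) − (others' welfare with VistaNet) = 2871 − 2823 = $48M.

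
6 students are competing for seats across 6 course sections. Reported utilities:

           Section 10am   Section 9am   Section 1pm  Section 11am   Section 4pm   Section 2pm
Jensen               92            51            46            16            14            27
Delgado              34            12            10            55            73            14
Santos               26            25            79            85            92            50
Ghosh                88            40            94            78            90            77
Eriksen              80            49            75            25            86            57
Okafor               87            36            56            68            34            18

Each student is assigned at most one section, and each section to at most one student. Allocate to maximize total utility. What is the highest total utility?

Maximum total: 448 points

This is the linear assignment problem.
Optimal: Jensen→Section 9am (51 points), Delgado→Section 4pm (73 points), Santos→Section 11am (85 points), Ghosh→Section 2pm (77 points), Eriksen→Section 1pm (75 points), Okafor→Section 10am (87 points) — total 51+73+85+77+75+87 = 448 points.
Row-greedy (each student in turn takes its best remaining section) gives 437 points, worse by 11.
Swapping Okafor↔Eriksen (Okafor→Section 1pm 56 points, Eriksen→Section 10am 80 points) loses 26.
Checked against all permutations: 448 points is optimal.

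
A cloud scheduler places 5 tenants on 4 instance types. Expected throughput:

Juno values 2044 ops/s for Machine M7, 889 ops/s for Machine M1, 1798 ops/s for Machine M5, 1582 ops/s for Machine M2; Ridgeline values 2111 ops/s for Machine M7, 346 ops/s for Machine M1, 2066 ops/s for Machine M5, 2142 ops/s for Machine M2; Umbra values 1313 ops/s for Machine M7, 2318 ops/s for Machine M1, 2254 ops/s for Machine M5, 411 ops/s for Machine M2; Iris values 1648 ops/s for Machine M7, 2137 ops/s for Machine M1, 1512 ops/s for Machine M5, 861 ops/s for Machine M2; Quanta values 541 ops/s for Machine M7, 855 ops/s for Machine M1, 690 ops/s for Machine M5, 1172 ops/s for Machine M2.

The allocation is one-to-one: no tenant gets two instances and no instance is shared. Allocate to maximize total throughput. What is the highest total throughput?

Treat this as an assignment problem: match each tenant to one instance.
Optimal: Juno→Machine M7 (2044 ops/s), Iris→Machine M1 (2137 ops/s), Umbra→Machine M5 (2254 ops/s), Ridgeline→Machine M2 (2142 ops/s) — total 2044+2137+2254+2142 = 8577 ops/s.
Row-greedy (each tenant in turn takes its best remaining instance) gives 8016 ops/s, worse by 561.
Checked against all permutations: 8577 ops/s is optimal.

Max total: 8577 ops/s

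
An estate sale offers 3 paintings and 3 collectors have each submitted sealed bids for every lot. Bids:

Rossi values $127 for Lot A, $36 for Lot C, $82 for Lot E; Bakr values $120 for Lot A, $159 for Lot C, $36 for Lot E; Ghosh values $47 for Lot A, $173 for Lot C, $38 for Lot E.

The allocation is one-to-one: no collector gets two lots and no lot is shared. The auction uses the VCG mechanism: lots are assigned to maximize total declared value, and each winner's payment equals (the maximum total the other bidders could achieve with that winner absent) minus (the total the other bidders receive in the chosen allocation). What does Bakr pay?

Efficient allocation: Rossi→Lot E ($82), Bakr→Lot A ($120), Ghosh→Lot C ($173); total welfare W = $375.
Bakr receives Lot A at value $120, so the others get W − 120 = $255.
Without Bakr: best allocation of the remaining 2 bidders over all 3 lots is Rossi→Lot A ($127), Ghosh→Lot C ($173), total $300.
VCG payment = (others' best without Bakr) − (others' welfare with Bakr) = 300 − 255 = $45.

Bakr pays $45.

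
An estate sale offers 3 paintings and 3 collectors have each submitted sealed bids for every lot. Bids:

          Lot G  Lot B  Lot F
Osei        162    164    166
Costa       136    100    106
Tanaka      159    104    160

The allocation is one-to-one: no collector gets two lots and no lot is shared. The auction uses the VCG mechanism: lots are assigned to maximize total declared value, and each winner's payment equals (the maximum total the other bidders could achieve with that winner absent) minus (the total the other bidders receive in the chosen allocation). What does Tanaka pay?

Tanaka pays $2.

Efficient allocation: Osei→Lot B ($164), Costa→Lot G ($136), Tanaka→Lot F ($160); total welfare W = $460.
Tanaka receives Lot F at value $160, so the others get W − 160 = $300.
Without Tanaka: best allocation of the remaining 2 bidders over all 3 lots is Osei→Lot F ($166), Costa→Lot G ($136), total $302.
VCG payment = (others' best without Tanaka) − (others' welfare with Tanaka) = 302 − 300 = $2.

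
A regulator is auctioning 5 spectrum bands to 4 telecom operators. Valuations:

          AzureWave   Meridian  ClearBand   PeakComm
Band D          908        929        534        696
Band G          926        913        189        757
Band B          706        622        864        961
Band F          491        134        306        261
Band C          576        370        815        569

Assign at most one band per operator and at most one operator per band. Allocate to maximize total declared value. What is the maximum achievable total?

Max total: $3631M

Optimal: AzureWave→Band G ($926M), Meridian→Band D ($929M), ClearBand→Band C ($815M), PeakComm→Band B ($961M) — total 926+929+815+961 = $3631M.
Column-greedy (each band in turn goes to its best remaining operator) gives $3122M, worse by 509.
Next-best assignment: AzureWave→Band D, Meridian→Band G, ClearBand→Band C, PeakComm→Band B = $3597M.
Every other assignment is strictly worse.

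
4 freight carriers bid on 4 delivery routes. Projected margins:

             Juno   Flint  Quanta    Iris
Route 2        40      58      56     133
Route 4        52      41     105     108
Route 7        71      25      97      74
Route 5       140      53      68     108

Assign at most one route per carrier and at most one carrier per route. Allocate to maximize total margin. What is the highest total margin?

This is the linear assignment problem.
Optimal: Juno→Route 5 ($140k), Flint→Route 4 ($41k), Quanta→Route 7 ($97k), Iris→Route 2 ($133k) — total 140+41+97+133 = $411k.
Column-greedy (each route in turn goes to its best remaining carrier) gives $362k, worse by 49.
No other one-to-one assignment exceeds $411k.

Maximum total: $411k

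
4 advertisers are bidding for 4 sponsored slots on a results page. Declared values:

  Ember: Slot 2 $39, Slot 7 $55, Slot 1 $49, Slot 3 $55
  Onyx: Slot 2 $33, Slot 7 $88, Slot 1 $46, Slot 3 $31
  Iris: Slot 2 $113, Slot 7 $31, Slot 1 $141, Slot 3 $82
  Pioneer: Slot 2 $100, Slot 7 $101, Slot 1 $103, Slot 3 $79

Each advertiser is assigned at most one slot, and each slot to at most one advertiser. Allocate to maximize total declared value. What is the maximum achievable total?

This is the linear assignment problem.
Optimal: Ember→Slot 3 ($55), Onyx→Slot 7 ($88), Iris→Slot 1 ($141), Pioneer→Slot 2 ($100) — total 55+88+141+100 = $384.
Row-greedy (each advertiser in turn takes its best remaining slot) gives $293, worse by 91.
Next-best assignment: Ember→Slot 3, Onyx→Slot 7, Iris→Slot 2, Pioneer→Slot 1 = $359.
No other one-to-one assignment exceeds $384.

Maximum total: $384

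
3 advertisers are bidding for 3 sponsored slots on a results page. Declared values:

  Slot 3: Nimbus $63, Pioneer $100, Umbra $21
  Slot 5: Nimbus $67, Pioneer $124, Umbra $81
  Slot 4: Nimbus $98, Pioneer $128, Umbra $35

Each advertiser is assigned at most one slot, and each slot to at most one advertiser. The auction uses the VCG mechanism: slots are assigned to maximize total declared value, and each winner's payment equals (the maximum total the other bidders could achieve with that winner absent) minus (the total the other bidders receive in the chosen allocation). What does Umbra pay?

Umbra pays $24.

Efficient allocation: Nimbus→Slot 4 ($98), Pioneer→Slot 3 ($100), Umbra→Slot 5 ($81); total welfare W = $279.
Umbra receives Slot 5 at value $81, so the others get W − 81 = $198.
Without Umbra: best allocation of the remaining 2 bidders over all 3 slots is Nimbus→Slot 4 ($98), Pioneer→Slot 5 ($124), total $222.
VCG payment = (others' best without Umbra) − (others' welfare with Umbra) = 222 − 198 = $24.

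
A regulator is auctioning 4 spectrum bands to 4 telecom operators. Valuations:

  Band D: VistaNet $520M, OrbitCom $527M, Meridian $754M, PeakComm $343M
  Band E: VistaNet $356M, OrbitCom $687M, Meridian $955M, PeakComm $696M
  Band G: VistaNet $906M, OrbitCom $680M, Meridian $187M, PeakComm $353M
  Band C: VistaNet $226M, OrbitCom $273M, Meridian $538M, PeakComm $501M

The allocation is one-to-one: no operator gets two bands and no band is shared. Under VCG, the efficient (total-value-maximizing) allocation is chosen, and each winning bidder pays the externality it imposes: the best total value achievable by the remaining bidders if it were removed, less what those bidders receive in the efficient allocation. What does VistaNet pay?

VistaNet pays $153M.

Efficient allocation: VistaNet→Band G ($906M), OrbitCom→Band D ($527M), Meridian→Band E ($955M), PeakComm→Band C ($501M); total welfare W = $2889M.
VistaNet receives Band G at value $906M, so the others get W − 906 = $1983M.
Without VistaNet: best allocation of the remaining 3 bidders over all 4 bands is OrbitCom→Band G ($680M), Meridian→Band E ($955M), PeakComm→Band C ($501M), total $2136M.
VCG payment = (others' best without VistaNet) − (others' welfare with VistaNet) = 2136 − 1983 = $153M.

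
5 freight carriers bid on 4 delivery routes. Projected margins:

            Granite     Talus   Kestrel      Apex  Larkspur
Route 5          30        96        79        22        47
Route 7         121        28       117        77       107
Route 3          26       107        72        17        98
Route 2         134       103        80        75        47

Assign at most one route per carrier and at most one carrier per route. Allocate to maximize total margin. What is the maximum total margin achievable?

Max total: $445k

Optimal: Talus→Route 5 ($96k), Kestrel→Route 7 ($117k), Larkspur→Route 3 ($98k), Granite→Route 2 ($134k) — total 96+117+98+134 = $445k.
Next-best assignment: Kestrel→Route 5, Larkspur→Route 7, Talus→Route 3, Granite→Route 2 = $427k.
Every other assignment is strictly worse.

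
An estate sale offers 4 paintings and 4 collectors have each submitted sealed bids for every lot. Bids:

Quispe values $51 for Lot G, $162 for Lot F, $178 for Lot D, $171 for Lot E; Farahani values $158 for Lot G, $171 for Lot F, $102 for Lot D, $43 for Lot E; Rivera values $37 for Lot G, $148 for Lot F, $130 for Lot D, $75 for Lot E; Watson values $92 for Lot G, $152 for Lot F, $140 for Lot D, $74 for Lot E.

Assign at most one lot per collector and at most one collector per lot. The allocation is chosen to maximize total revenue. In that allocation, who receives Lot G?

Optimal: Quispe→Lot E ($171), Farahani→Lot G ($158), Rivera→Lot F ($148), Watson→Lot D ($140) — total 171+158+148+140 = $617.
Next-best assignment: Quispe→Lot E, Farahani→Lot G, Rivera→Lot D, Watson→Lot F = $611.
Swapping Rivera↔Quispe (Rivera→Lot E $75, Quispe→Lot F $162) loses 82.
Every other assignment is strictly worse.
Farahani's own top lot is Lot F ($171), but forcing Farahani→Lot F and reassigning the rest optimally gives only $564 — worse by 53.

Farahani receives Lot G.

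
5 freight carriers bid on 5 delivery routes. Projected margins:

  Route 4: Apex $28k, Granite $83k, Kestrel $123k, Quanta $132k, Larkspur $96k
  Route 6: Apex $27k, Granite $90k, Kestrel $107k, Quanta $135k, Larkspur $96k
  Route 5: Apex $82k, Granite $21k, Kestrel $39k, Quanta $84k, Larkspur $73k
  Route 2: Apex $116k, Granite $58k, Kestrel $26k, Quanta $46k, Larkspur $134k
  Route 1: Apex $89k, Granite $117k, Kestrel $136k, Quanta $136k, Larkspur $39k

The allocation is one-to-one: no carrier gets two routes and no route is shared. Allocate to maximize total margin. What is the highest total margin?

Optimal: Apex→Route 5 ($82k), Granite→Route 1 ($117k), Kestrel→Route 4 ($123k), Quanta→Route 6 ($135k), Larkspur→Route 2 ($134k) — total 82+117+123+135+134 = $591k.
Column-greedy (each route in turn goes to its best remaining carrier) gives $572k, worse by 19.
Every other assignment is strictly worse.

Max total: $591k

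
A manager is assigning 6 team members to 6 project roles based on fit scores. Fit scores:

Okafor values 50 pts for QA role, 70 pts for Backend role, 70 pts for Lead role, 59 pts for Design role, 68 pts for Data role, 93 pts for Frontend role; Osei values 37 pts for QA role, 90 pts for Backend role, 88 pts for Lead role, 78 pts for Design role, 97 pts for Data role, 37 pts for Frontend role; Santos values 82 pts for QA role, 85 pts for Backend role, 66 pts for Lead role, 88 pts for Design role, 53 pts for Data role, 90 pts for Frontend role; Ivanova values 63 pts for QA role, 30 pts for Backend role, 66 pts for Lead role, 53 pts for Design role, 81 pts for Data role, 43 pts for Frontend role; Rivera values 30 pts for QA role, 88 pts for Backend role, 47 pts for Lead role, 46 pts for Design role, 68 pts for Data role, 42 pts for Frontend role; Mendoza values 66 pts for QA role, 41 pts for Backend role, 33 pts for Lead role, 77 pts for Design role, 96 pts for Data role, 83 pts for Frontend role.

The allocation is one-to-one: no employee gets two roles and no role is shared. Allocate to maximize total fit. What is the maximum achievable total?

Maximum total: 516 pts

Optimal: Okafor→Frontend role (93 pts), Osei→Lead role (88 pts), Santos→Design role (88 pts), Ivanova→QA role (63 pts), Rivera→Backend role (88 pts), Mendoza→Data role (96 pts) — total 93+88+88+63+88+96 = 516 pts.
Column-greedy (each role in turn goes to its best remaining employee) gives 442 pts, worse by 74.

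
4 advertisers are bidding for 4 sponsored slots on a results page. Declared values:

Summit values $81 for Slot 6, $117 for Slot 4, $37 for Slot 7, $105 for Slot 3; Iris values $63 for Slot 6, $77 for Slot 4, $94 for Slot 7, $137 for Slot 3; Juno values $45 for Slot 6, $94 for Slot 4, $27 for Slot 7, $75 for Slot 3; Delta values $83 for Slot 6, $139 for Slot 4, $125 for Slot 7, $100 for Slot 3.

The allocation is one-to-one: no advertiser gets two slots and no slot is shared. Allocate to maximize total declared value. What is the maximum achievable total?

This is the linear assignment problem.
Optimal: Summit→Slot 6 ($81), Iris→Slot 3 ($137), Juno→Slot 4 ($94), Delta→Slot 7 ($125) — total 81+137+94+125 = $437.
Row-greedy (each advertiser in turn takes its best remaining slot) gives $424, worse by 13.
Next-best assignment: Summit→Slot 4, Iris→Slot 3, Juno→Slot 6, Delta→Slot 7 = $424.

Max total: $437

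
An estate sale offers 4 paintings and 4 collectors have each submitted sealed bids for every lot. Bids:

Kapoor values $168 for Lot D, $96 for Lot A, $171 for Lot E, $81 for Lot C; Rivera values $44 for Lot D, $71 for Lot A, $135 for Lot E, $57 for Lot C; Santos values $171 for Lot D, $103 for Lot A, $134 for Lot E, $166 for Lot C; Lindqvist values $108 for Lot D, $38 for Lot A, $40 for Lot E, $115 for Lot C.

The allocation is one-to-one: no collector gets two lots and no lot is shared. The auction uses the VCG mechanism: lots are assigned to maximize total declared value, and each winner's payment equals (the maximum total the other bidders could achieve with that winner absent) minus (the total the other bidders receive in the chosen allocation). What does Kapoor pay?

Kapoor pays $64.

Efficient allocation: Kapoor→Lot E ($171), Rivera→Lot A ($71), Santos→Lot D ($171), Lindqvist→Lot C ($115); total welfare W = $528.
Kapoor receives Lot E at value $171, so the others get W − 171 = $357.
Without Kapoor: best allocation of the remaining 3 bidders over all 4 lots is Rivera→Lot E ($135), Santos→Lot D ($171), Lindqvist→Lot C ($115), total $421.
VCG payment = (others' best without Kapoor) − (others' welfare with Kapoor) = 421 − 357 = $64.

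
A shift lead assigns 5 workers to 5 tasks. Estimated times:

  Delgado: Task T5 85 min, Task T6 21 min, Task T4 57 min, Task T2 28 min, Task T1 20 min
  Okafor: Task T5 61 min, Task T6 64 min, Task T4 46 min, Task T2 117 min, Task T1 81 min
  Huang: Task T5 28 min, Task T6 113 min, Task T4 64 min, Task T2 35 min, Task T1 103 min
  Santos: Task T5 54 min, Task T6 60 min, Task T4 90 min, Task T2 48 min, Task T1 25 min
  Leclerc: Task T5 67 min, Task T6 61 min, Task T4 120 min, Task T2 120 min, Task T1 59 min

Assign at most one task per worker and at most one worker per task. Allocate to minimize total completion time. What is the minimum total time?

This is a one-to-one assignment (minimum-cost bipartite matching).
Optimal: Delgado→Task T2 (28 min), Okafor→Task T4 (46 min), Huang→Task T5 (28 min), Santos→Task T1 (25 min), Leclerc→Task T6 (61 min) — total 28+46+28+25+61 = 188 min.
Column-greedy (each task in turn goes to its cheapest remaining worker) gives 202 min, worse by 14.
Next-best assignment: Delgado→Task T6, Okafor→Task T4, Huang→Task T2, Santos→Task T1, Leclerc→Task T5 = 194 min.

Minimum total: 188 min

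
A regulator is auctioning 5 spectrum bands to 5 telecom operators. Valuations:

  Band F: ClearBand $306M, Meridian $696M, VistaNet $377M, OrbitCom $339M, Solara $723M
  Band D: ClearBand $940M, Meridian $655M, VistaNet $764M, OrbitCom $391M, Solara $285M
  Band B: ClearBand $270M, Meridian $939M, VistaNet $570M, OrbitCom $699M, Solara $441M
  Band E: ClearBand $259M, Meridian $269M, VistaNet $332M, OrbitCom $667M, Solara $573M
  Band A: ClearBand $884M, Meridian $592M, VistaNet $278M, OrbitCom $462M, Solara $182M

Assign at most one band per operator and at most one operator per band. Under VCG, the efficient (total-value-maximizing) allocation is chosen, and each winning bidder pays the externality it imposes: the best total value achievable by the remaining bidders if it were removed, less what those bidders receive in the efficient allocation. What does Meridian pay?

Efficient allocation: ClearBand→Band A ($884M), Meridian→Band B ($939M), VistaNet→Band D ($764M), OrbitCom→Band E ($667M), Solara→Band F ($723M); total welfare W = $3977M.
Meridian receives Band B at value $939M, so the others get W − 939 = $3038M.
Without Meridian: best allocation of the remaining 4 bidders over all 5 bands is ClearBand→Band A ($884M), VistaNet→Band D ($764M), OrbitCom→Band B ($699M), Solara→Band F ($723M), total $3070M.
VCG payment = (others' best without Meridian) − (others' welfare with Meridian) = 3070 − 3038 = $32M.

Meridian pays $32M.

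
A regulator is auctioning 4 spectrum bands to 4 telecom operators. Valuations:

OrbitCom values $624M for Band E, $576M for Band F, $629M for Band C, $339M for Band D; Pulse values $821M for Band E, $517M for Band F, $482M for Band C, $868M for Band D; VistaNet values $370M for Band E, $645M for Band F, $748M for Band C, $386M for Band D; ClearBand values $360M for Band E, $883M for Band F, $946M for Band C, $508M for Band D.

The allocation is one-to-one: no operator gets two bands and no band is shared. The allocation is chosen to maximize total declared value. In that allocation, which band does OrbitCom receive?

OrbitCom receives Band E.

Optimal: OrbitCom→Band E ($624M), Pulse→Band D ($868M), VistaNet→Band C ($748M), ClearBand→Band F ($883M) — total 624+868+748+883 = $3123M.
Row-greedy (each operator in turn takes its best remaining band) gives $2502M, worse by 621.
OrbitCom's own top band is Band C ($629M), but forcing OrbitCom→Band C and reassigning the rest optimally gives only $2750M — worse by 373.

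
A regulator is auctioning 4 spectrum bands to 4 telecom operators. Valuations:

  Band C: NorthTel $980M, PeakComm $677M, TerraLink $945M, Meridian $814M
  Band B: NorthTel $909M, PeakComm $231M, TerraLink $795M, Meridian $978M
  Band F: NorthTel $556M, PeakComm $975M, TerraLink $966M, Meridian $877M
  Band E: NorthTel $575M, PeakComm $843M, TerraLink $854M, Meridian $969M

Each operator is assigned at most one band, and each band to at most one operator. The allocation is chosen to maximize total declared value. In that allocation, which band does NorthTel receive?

NorthTel receives Band B.

Treat this as an assignment problem: match each operator to one band.
Optimal: NorthTel→Band B ($909M), PeakComm→Band F ($975M), TerraLink→Band C ($945M), Meridian→Band E ($969M) — total 909+975+945+969 = $3798M.
Every other assignment is strictly worse.
NorthTel's own top band is Band C ($980M), but forcing NorthTel→Band C and reassigning the rest optimally gives only $3787M — worse by 11.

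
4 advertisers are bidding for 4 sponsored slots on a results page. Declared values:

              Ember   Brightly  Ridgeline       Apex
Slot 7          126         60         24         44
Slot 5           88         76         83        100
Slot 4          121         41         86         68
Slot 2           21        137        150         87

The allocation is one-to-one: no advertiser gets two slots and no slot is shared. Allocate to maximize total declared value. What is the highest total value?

Optimal: Ember→Slot 7 ($126), Brightly→Slot 2 ($137), Ridgeline→Slot 4 ($86), Apex→Slot 5 ($100) — total 126+137+86+100 = $449.
Max-entry greedy (repeatedly take the single best remaining cell) gives $417, worse by 32.
Swapping Ember↔Brightly (Ember→Slot 2 $21, Brightly→Slot 7 $60) loses 182.
Every other assignment is strictly worse.

Maximum total: $449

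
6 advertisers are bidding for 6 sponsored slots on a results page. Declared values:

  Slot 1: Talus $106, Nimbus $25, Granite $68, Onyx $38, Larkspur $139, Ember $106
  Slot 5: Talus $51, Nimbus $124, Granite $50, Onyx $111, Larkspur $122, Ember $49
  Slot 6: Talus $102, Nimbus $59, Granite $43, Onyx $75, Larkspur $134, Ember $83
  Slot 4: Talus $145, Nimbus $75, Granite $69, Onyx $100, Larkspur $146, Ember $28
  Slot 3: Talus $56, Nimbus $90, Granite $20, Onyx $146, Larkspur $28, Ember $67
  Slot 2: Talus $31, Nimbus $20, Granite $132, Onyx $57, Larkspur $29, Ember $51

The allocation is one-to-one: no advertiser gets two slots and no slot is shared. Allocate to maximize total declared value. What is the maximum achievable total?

Maximum total: $787

Treat this as an assignment problem: match each advertiser to one slot.
Optimal: Talus→Slot 4 ($145), Nimbus→Slot 5 ($124), Granite→Slot 2 ($132), Onyx→Slot 3 ($146), Larkspur→Slot 6 ($134), Ember→Slot 1 ($106) — total 145+124+132+146+134+106 = $787.
Swapping Nimbus↔Granite (Nimbus→Slot 2 $20, Granite→Slot 5 $50) loses 186.
No other one-to-one assignment exceeds $787.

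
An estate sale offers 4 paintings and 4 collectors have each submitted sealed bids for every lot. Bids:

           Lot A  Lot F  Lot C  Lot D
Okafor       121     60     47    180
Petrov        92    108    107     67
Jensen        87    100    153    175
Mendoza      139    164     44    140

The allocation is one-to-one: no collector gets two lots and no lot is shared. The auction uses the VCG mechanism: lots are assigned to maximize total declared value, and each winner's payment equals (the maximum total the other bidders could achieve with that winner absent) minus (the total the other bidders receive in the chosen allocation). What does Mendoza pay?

Efficient allocation: Okafor→Lot D ($180), Petrov→Lot A ($92), Jensen→Lot C ($153), Mendoza→Lot F ($164); total welfare W = $589.
Mendoza receives Lot F at value $164, so the others get W − 164 = $425.
Without Mendoza: best allocation of the remaining 3 bidders over all 4 lots is Okafor→Lot D ($180), Petrov→Lot F ($108), Jensen→Lot C ($153), total $441.
VCG payment = (others' best without Mendoza) − (others' welfare with Mendoza) = 441 − 425 = $16.

Mendoza pays $16.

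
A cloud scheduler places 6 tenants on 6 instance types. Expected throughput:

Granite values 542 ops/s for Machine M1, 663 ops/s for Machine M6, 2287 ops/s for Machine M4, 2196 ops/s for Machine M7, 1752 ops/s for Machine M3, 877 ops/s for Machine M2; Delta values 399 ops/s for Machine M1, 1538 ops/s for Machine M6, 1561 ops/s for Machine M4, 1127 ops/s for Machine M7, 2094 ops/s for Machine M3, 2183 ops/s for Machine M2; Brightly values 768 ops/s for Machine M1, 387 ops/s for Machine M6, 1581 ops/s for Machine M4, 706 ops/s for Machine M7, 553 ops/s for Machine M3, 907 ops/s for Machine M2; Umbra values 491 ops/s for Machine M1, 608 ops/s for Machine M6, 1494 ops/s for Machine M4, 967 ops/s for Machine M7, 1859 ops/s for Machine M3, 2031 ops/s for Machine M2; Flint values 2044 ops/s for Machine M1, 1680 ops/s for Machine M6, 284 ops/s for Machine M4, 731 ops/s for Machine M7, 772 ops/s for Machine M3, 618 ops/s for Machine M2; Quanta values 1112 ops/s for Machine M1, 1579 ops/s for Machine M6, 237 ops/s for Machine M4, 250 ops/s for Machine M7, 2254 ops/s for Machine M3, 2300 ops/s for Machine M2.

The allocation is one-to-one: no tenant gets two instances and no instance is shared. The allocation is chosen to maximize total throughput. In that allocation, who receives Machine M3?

Quanta receives Machine M3.

Optimal: Granite→Machine M7 (2196 ops/s), Delta→Machine M6 (1538 ops/s), Brightly→Machine M4 (1581 ops/s), Umbra→Machine M2 (2031 ops/s), Flint→Machine M1 (2044 ops/s), Quanta→Machine M3 (2254 ops/s) — total 2196+1538+1581+2031+2044+2254 = 11644 ops/s.
Next-best assignment: Granite→Machine M7, Delta→Machine M3, Brightly→Machine M4, Umbra→Machine M2, Flint→Machine M1, Quanta→Machine M6 = 11525 ops/s.
Quanta's own top instance is Machine M2 (2300 ops/s), but forcing Quanta→Machine M2 and reassigning the rest optimally gives only 11518 ops/s — worse by 126.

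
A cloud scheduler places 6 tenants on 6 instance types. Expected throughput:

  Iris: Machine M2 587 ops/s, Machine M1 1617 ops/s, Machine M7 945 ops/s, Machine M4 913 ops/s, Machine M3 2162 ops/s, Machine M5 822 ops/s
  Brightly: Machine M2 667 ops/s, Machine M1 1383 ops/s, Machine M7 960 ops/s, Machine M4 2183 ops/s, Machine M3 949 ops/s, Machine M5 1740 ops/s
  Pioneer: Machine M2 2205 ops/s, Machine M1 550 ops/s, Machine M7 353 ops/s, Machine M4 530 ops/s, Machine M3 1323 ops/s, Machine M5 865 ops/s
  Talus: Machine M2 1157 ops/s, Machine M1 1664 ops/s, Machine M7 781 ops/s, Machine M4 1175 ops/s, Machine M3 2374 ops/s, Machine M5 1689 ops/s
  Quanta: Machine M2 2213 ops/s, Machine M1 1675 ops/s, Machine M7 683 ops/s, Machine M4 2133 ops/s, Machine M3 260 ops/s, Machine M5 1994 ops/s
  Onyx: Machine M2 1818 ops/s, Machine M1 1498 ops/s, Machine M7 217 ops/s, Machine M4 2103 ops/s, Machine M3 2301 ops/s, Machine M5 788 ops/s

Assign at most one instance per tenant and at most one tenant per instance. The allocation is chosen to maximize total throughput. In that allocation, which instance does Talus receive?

Talus receives Machine M1.

This is a one-to-one assignment (maximum-weight bipartite matching).
Optimal: Iris→Machine M7 (945 ops/s), Brightly→Machine M4 (2183 ops/s), Pioneer→Machine M2 (2205 ops/s), Talus→Machine M1 (1664 ops/s), Quanta→Machine M5 (1994 ops/s), Onyx→Machine M3 (2301 ops/s) — total 945+2183+2205+1664+1994+2301 = 11292 ops/s.
Max-entry greedy (repeatedly take the single best remaining cell) gives 9469 ops/s, worse by 1823.
Next-best assignment: Iris→Machine M1, Brightly→Machine M7, Pioneer→Machine M2, Talus→Machine M3, Quanta→Machine M5, Onyx→Machine M4 = 11253 ops/s.
Talus's own top instance is Machine M3 (2374 ops/s), but forcing Talus→Machine M3 and reassigning the rest optimally gives only 11253 ops/s — worse by 39.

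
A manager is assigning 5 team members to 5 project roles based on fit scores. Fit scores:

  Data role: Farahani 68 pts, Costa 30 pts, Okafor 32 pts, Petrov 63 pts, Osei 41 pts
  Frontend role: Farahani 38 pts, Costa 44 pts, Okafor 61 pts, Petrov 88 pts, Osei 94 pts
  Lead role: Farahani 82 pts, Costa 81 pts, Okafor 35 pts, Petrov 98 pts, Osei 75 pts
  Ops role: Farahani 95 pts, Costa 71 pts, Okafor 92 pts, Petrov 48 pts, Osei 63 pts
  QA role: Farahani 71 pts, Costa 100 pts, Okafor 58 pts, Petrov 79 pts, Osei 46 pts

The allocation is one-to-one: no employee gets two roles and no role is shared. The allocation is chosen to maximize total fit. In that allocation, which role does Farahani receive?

Optimal: Farahani→Data role (68 pts), Costa→QA role (100 pts), Okafor→Ops role (92 pts), Petrov→Lead role (98 pts), Osei→Frontend role (94 pts) — total 68+100+92+98+94 = 452 pts.
Max-entry greedy (repeatedly take the single best remaining cell) gives 419 pts, worse by 33.
Next-best assignment: Farahani→Lead role, Costa→QA role, Okafor→Ops role, Petrov→Data role, Osei→Frontend role = 431 pts.
No other one-to-one assignment exceeds 452 pts.
Farahani's own top role is Ops role (95 pts), but forcing Farahani→Ops role and reassigning the rest optimally gives only 419 pts — worse by 33.

Farahani receives Data role.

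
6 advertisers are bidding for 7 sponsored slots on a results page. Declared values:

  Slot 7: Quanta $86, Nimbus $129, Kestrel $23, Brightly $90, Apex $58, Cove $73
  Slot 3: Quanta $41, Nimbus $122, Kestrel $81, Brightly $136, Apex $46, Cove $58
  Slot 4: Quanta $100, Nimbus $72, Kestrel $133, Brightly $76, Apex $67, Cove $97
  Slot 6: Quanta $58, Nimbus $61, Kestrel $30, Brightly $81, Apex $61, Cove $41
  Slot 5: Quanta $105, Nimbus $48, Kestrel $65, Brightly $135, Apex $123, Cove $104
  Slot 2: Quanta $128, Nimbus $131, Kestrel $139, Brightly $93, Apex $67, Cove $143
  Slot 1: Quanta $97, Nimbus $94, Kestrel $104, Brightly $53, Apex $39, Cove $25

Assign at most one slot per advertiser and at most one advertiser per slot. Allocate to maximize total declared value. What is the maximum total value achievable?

This is a one-to-one assignment (maximum-weight bipartite matching).
Optimal: Quanta→Slot 1 ($97), Nimbus→Slot 7 ($129), Kestrel→Slot 4 ($133), Brightly→Slot 3 ($136), Apex→Slot 5 ($123), Cove→Slot 2 ($143) — total 97+129+133+136+123+143 = $761.
Column-greedy (each slot in turn goes to its best remaining advertiser) gives $707, worse by 54.
Checked against all permutations: $761 is optimal.

Max total: $761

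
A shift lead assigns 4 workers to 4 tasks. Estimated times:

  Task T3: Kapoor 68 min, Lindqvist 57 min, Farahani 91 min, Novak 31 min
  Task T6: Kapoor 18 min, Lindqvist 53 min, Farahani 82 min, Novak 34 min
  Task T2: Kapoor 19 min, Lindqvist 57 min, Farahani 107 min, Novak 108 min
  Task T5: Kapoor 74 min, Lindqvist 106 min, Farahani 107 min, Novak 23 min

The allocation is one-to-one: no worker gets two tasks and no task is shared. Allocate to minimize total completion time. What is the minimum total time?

This is the linear assignment problem.
Optimal: Kapoor→Task T2 (19 min), Lindqvist→Task T3 (57 min), Farahani→Task T6 (82 min), Novak→Task T5 (23 min) — total 19+57+82+23 = 181 min.
Row-greedy (each worker in turn takes its cheapest remaining task) gives 205 min, worse by 24.
Next-best assignment: Kapoor→Task T2, Lindqvist→Task T6, Farahani→Task T3, Novak→Task T5 = 186 min.
Checked against all permutations: 181 min is optimal.

Minimum total: 181 min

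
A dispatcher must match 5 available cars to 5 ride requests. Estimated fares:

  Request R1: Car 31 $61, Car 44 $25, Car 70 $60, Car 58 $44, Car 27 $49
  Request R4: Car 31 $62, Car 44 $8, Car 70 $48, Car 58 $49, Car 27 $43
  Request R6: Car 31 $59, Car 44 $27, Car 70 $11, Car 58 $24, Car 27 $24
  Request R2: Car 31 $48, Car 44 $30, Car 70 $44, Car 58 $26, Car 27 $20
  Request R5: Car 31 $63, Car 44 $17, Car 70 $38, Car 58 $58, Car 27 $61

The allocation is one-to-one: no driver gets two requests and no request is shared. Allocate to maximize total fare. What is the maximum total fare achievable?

Maximum total: $259

Optimal: Car 31→Request R6 ($59), Car 44→Request R2 ($30), Car 70→Request R1 ($60), Car 58→Request R4 ($49), Car 27→Request R5 ($61) — total 59+30+60+49+61 = $259.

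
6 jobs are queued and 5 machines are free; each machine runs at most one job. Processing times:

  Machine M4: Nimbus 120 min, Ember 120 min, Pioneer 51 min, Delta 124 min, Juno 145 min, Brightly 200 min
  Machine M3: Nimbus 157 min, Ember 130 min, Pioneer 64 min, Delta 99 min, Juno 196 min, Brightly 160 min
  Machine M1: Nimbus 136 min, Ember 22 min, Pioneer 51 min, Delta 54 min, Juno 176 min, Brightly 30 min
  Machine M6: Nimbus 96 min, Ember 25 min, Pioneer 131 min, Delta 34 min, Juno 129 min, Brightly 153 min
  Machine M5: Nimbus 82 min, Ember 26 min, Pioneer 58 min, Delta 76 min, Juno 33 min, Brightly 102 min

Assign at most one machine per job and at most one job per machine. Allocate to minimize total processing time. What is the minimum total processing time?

Optimal: Pioneer→Machine M4 (51 min), Delta→Machine M3 (99 min), Brightly→Machine M1 (30 min), Ember→Machine M6 (25 min), Juno→Machine M5 (33 min) — total 51+99+30+25+33 = 238 min.
Next-best assignment: Nimbus→Machine M4, Pioneer→Machine M3, Brightly→Machine M1, Ember→Machine M6, Juno→Machine M5 = 272 min.
Swapping Delta↔Juno (Delta→Machine M5 76 min, Juno→Machine M3 196 min) adds 140.
Every other assignment is strictly worse.

Min total: 238 min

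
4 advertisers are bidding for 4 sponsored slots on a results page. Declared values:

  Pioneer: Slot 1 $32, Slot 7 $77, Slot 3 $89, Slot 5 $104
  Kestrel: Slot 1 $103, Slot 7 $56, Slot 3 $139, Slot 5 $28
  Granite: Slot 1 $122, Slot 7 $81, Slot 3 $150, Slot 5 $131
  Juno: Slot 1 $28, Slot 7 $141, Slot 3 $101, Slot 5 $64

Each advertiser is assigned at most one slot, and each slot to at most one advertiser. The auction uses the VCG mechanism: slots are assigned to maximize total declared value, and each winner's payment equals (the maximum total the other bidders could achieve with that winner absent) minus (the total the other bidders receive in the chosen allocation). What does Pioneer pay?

Efficient allocation: Pioneer→Slot 5 ($104), Kestrel→Slot 3 ($139), Granite→Slot 1 ($122), Juno→Slot 7 ($141); total welfare W = $506.
Pioneer receives Slot 5 at value $104, so the others get W − 104 = $402.
Without Pioneer: best allocation of the remaining 3 bidders over all 4 slots is Kestrel→Slot 3 ($139), Granite→Slot 5 ($131), Juno→Slot 7 ($141), total $411.
VCG payment = (others' best without Pioneer) − (others' welfare with Pioneer) = 411 − 402 = $9.

Pioneer pays $9.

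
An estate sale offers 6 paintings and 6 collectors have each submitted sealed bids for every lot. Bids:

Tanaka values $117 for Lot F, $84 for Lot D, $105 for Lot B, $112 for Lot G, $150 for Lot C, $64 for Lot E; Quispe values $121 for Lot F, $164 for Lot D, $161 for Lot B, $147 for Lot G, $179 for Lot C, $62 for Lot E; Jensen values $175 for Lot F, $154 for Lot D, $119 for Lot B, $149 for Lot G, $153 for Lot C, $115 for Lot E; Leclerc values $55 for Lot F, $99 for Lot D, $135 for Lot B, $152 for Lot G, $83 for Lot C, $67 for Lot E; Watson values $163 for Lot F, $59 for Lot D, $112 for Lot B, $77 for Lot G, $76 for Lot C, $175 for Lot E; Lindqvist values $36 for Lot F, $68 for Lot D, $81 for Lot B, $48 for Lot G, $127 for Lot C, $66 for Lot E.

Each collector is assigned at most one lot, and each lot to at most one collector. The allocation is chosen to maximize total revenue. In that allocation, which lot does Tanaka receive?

Treat this as an assignment problem: match each collector to one lot.
Optimal: Tanaka→Lot B ($105), Quispe→Lot D ($164), Jensen→Lot F ($175), Leclerc→Lot G ($152), Watson→Lot E ($175), Lindqvist→Lot C ($127) — total 105+164+175+152+175+127 = $898.
Column-greedy (each lot in turn goes to its best remaining collector) gives $888, worse by 10.
Tanaka's own top lot is Lot C ($150), but forcing Tanaka→Lot C and reassigning the rest optimally gives only $897 — worse by 1.

Tanaka receives Lot B.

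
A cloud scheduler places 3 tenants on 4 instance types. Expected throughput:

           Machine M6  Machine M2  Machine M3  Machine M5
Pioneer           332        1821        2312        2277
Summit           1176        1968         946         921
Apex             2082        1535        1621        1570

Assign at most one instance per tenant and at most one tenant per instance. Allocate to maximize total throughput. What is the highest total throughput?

Optimal: Pioneer→Machine M3 (2312 ops/s), Summit→Machine M2 (1968 ops/s), Apex→Machine M6 (2082 ops/s) — total 2312+1968+2082 = 6362 ops/s.
Swapping Apex↔Summit (Apex→Machine M2 1535 ops/s, Summit→Machine M6 1176 ops/s) loses 1339.
Checked against all permutations: 6362 ops/s is optimal.

Max total: 6362 ops/s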